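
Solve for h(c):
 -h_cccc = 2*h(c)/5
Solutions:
 h(c) = (C1*sin(10^(3/4)*c/10) + C2*cos(10^(3/4)*c/10))*exp(-10^(3/4)*c/10) + (C3*sin(10^(3/4)*c/10) + C4*cos(10^(3/4)*c/10))*exp(10^(3/4)*c/10)


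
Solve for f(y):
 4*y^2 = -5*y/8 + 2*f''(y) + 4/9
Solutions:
 f(y) = C1 + C2*y + y^4/6 + 5*y^3/96 - y^2/9


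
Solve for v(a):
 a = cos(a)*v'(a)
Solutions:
 v(a) = C1 + Integral(a/cos(a), a)


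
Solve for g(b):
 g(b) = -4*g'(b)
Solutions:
 g(b) = C1*exp(-b/4)


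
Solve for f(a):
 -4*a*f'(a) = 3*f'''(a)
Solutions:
 f(a) = C1 + Integral(C2*airyai(-6^(2/3)*a/3) + C3*airybi(-6^(2/3)*a/3), a)


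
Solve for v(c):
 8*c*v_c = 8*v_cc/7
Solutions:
 v(c) = C1 + C2*erfi(sqrt(14)*c/2)


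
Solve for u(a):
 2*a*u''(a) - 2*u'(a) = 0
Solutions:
 u(a) = C1 + C2*a^2


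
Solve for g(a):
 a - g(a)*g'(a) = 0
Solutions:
 g(a) = -sqrt(C1 + a^2)
 g(a) = sqrt(C1 + a^2)


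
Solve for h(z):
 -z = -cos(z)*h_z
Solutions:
 h(z) = C1 + Integral(z/cos(z), z)


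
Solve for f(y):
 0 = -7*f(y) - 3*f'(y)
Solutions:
 f(y) = C1*exp(-7*y/3)


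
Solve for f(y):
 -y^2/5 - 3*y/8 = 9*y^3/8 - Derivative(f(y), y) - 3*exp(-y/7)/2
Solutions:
 f(y) = C1 + 9*y^4/32 + y^3/15 + 3*y^2/16 + 21*exp(-y/7)/2


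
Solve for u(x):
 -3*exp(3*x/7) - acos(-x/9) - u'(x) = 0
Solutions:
 u(x) = C1 - x*acos(-x/9) - sqrt(81 - x^2) - 7*exp(3*x/7)


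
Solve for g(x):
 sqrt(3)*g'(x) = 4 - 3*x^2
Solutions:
 g(x) = C1 - sqrt(3)*x^3/3 + 4*sqrt(3)*x/3


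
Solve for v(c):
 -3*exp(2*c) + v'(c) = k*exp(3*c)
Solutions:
 v(c) = C1 + k*exp(3*c)/3 + 3*exp(2*c)/2


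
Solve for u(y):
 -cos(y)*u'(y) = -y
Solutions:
 u(y) = C1 + Integral(y/cos(y), y)


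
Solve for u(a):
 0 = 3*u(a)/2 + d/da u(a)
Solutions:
 u(a) = C1*exp(-3*a/2)


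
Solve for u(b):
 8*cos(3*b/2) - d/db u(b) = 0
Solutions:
 u(b) = C1 + 16*sin(3*b/2)/3


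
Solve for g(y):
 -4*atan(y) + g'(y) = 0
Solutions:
 g(y) = C1 + 4*y*atan(y) - 2*log(y^2 + 1)


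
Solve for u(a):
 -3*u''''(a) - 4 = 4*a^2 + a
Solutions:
 u(a) = C1 + C2*a + C3*a^2 + C4*a^3 - a^6/270 - a^5/360 - a^4/18


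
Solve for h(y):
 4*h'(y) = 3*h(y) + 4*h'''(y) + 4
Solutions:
 h(y) = C1*exp(3^(1/3)*y*(4*3^(1/3)/(sqrt(537) + 27)^(1/3) + (sqrt(537) + 27)^(1/3))/12)*sin(3^(1/6)*y*(-3^(2/3)*(sqrt(537) + 27)^(1/3)/12 + (sqrt(537) + 27)^(-1/3))) + C2*exp(3^(1/3)*y*(4*3^(1/3)/(sqrt(537) + 27)^(1/3) + (sqrt(537) + 27)^(1/3))/12)*cos(3^(1/6)*y*(-3^(2/3)*(sqrt(537) + 27)^(1/3)/12 + (sqrt(537) + 27)^(-1/3))) + C3*exp(-3^(1/3)*y*(4*3^(1/3)/(sqrt(537) + 27)^(1/3) + (sqrt(537) + 27)^(1/3))/6) - 4/3


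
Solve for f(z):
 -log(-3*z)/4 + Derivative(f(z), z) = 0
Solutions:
 f(z) = C1 + z*log(-z)/4 + z*(-1 + log(3))/4


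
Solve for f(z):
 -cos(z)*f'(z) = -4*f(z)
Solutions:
 f(z) = C1*(sin(z)^2 + 2*sin(z) + 1)/(sin(z)^2 - 2*sin(z) + 1)


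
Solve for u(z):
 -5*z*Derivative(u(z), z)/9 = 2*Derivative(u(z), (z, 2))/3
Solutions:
 u(z) = C1 + C2*erf(sqrt(15)*z/6)


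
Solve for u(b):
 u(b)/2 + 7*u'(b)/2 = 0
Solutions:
 u(b) = C1*exp(-b/7)


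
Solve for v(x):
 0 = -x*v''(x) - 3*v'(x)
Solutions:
 v(x) = C1 + C2/x^2


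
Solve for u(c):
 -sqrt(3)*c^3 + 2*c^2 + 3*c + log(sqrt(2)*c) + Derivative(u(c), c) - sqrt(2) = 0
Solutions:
 u(c) = C1 + sqrt(3)*c^4/4 - 2*c^3/3 - 3*c^2/2 - c*log(c) - c*log(2)/2 + c + sqrt(2)*c


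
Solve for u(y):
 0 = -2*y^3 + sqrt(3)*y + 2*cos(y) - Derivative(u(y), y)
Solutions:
 u(y) = C1 - y^4/2 + sqrt(3)*y^2/2 + 2*sin(y)


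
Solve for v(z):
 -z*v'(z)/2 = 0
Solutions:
 v(z) = C1


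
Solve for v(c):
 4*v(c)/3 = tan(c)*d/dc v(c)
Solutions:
 v(c) = C1*sin(c)^(4/3)


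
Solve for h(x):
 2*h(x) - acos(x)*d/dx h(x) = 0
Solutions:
 h(x) = C1*exp(2*Integral(1/acos(x), x))


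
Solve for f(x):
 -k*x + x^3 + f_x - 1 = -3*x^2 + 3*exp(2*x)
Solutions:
 f(x) = C1 + k*x^2/2 - x^4/4 - x^3 + x + 3*exp(2*x)/2


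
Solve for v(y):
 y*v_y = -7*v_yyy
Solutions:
 v(y) = C1 + Integral(C2*airyai(-7^(2/3)*y/7) + C3*airybi(-7^(2/3)*y/7), y)


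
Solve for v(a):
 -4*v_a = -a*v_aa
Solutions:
 v(a) = C1 + C2*a^5


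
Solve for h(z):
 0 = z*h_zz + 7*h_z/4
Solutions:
 h(z) = C1 + C2/z^(3/4)


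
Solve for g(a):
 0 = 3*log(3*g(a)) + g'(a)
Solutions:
 Integral(1/(log(_y) + log(3)), (_y, g(a)))/3 = C1 - a


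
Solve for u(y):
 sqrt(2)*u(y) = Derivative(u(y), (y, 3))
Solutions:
 u(y) = C3*exp(2^(1/6)*y) + (C1*sin(2^(1/6)*sqrt(3)*y/2) + C2*cos(2^(1/6)*sqrt(3)*y/2))*exp(-2^(1/6)*y/2)


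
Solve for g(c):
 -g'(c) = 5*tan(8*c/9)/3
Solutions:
 g(c) = C1 + 15*log(cos(8*c/9))/8


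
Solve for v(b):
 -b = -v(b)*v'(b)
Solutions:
 v(b) = -sqrt(C1 + b^2)
 v(b) = sqrt(C1 + b^2)


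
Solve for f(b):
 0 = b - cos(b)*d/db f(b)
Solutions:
 f(b) = C1 + Integral(b/cos(b), b)


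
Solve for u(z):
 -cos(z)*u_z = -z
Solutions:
 u(z) = C1 + Integral(z/cos(z), z)


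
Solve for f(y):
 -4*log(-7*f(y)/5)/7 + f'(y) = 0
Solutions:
 -7*Integral(1/(log(-_y) - log(5) + log(7)), (_y, f(y)))/4 = C1 - y


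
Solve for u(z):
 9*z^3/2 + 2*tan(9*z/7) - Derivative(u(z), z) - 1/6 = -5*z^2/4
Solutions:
 u(z) = C1 + 9*z^4/8 + 5*z^3/12 - z/6 - 14*log(cos(9*z/7))/9


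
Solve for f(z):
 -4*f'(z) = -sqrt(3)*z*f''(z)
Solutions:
 f(z) = C1 + C2*z^(1 + 4*sqrt(3)/3)


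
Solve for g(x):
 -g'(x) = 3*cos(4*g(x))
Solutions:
 g(x) = -asin((C1 + exp(24*x))/(C1 - exp(24*x)))/4 + pi/4
 g(x) = asin((C1 + exp(24*x))/(C1 - exp(24*x)))/4


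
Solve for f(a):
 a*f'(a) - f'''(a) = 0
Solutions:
 f(a) = C1 + Integral(C2*airyai(a) + C3*airybi(a), a)


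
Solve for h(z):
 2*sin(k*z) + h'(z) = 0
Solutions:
 h(z) = C1 + 2*cos(k*z)/k


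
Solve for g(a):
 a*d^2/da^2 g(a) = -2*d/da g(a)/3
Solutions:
 g(a) = C1 + C2*a^(1/3)


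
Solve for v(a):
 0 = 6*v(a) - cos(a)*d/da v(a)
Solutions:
 v(a) = C1*(sin(a)^3 + 3*sin(a)^2 + 3*sin(a) + 1)/(sin(a)^3 - 3*sin(a)^2 + 3*sin(a) - 1)


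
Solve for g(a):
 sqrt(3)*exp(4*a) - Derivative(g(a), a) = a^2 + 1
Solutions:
 g(a) = C1 - a^3/3 - a + sqrt(3)*exp(4*a)/4


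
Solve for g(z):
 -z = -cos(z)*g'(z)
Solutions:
 g(z) = C1 + Integral(z/cos(z), z)


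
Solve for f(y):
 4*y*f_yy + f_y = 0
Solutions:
 f(y) = C1 + C2*y^(3/4)


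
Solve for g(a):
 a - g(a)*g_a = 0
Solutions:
 g(a) = -sqrt(C1 + a^2)
 g(a) = sqrt(C1 + a^2)


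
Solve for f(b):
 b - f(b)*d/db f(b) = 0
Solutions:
 f(b) = -sqrt(C1 + b^2)
 f(b) = sqrt(C1 + b^2)


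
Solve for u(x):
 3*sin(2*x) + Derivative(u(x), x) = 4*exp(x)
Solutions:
 u(x) = C1 + 4*exp(x) + 3*cos(2*x)/2


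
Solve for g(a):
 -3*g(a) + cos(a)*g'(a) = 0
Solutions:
 g(a) = C1*(sin(a) + 1)^(3/2)/(sin(a) - 1)^(3/2)


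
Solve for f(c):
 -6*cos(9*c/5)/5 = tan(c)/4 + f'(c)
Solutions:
 f(c) = C1 + log(cos(c))/4 - 2*sin(9*c/5)/3


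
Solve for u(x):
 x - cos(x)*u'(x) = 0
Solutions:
 u(x) = C1 + Integral(x/cos(x), x)


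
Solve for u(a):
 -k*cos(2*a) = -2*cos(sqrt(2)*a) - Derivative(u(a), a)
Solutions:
 u(a) = C1 + k*sin(2*a)/2 - sqrt(2)*sin(sqrt(2)*a)


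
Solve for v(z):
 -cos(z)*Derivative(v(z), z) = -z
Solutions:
 v(z) = C1 + Integral(z/cos(z), z)


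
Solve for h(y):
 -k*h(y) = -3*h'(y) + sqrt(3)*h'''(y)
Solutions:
 h(y) = C1*exp(-y*(6^(2/3)*(sqrt(3)*k + sqrt(3*k^2 - 4*sqrt(3)))^(1/3) + 2*2^(1/3)*3^(5/6)/(sqrt(3)*k + sqrt(3*k^2 - 4*sqrt(3)))^(1/3))/6) + C2*exp(y*(6^(2/3)*(sqrt(3)*k + sqrt(3*k^2 - 4*sqrt(3)))^(1/3)/12 - 2^(2/3)*3^(1/6)*I*(sqrt(3)*k + sqrt(3*k^2 - 4*sqrt(3)))^(1/3)/4 - 4*sqrt(3)/((-6^(2/3) + 3*2^(2/3)*3^(1/6)*I)*(sqrt(3)*k + sqrt(3*k^2 - 4*sqrt(3)))^(1/3)))) + C3*exp(y*(6^(2/3)*(sqrt(3)*k + sqrt(3*k^2 - 4*sqrt(3)))^(1/3)/12 + 2^(2/3)*3^(1/6)*I*(sqrt(3)*k + sqrt(3*k^2 - 4*sqrt(3)))^(1/3)/4 + 4*sqrt(3)/((6^(2/3) + 3*2^(2/3)*3^(1/6)*I)*(sqrt(3)*k + sqrt(3*k^2 - 4*sqrt(3)))^(1/3))))


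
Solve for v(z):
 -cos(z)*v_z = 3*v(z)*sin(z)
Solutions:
 v(z) = C1*cos(z)^3


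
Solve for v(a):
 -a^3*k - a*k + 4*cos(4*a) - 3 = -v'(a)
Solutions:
 v(a) = C1 + a^4*k/4 + a^2*k/2 + 3*a - sin(4*a)


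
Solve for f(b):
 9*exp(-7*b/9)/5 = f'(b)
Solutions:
 f(b) = C1 - 81*exp(-7*b/9)/35


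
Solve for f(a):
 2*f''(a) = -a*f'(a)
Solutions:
 f(a) = C1 + C2*erf(a/2)


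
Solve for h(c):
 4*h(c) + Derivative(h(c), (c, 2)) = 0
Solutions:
 h(c) = C1*sin(2*c) + C2*cos(2*c)


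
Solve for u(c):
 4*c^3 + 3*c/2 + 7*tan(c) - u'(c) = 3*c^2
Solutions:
 u(c) = C1 + c^4 - c^3 + 3*c^2/4 - 7*log(cos(c))


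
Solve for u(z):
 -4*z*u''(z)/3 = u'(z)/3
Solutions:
 u(z) = C1 + C2*z^(3/4)


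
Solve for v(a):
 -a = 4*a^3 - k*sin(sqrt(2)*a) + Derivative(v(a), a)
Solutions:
 v(a) = C1 - a^4 - a^2/2 - sqrt(2)*k*cos(sqrt(2)*a)/2


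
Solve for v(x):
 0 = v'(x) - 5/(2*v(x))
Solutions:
 v(x) = -sqrt(C1 + 5*x)
 v(x) = sqrt(C1 + 5*x)


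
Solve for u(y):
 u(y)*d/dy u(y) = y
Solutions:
 u(y) = -sqrt(C1 + y^2)
 u(y) = sqrt(C1 + y^2)


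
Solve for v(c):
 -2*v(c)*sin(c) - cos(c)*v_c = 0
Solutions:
 v(c) = C1*cos(c)^2


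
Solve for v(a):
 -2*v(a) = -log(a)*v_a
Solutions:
 v(a) = C1*exp(2*li(a))


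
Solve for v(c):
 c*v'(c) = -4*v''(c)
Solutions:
 v(c) = C1 + C2*erf(sqrt(2)*c/4)


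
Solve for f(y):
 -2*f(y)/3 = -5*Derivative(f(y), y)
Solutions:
 f(y) = C1*exp(2*y/15)


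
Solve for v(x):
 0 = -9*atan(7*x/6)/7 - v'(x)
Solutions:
 v(x) = C1 - 9*x*atan(7*x/6)/7 + 27*log(49*x^2 + 36)/49


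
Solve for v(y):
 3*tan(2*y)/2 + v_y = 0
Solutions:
 v(y) = C1 + 3*log(cos(2*y))/4


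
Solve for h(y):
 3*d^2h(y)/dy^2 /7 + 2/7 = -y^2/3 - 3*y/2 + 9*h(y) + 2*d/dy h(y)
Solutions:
 h(y) = C1*exp(y*(7 - sqrt(238))/3) + C2*exp(y*(7 + sqrt(238))/3) + y^2/27 + 73*y/486 + 29/15309


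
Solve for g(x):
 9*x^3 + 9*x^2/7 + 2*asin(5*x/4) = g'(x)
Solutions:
 g(x) = C1 + 9*x^4/4 + 3*x^3/7 + 2*x*asin(5*x/4) + 2*sqrt(16 - 25*x^2)/5


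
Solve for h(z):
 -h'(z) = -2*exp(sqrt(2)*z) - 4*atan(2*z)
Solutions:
 h(z) = C1 + 4*z*atan(2*z) + sqrt(2)*exp(sqrt(2)*z) - log(4*z^2 + 1)


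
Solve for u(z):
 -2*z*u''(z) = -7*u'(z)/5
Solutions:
 u(z) = C1 + C2*z^(17/10)


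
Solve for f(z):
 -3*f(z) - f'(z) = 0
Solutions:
 f(z) = C1*exp(-3*z)


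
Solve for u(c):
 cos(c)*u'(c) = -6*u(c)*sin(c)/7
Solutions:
 u(c) = C1*cos(c)^(6/7)


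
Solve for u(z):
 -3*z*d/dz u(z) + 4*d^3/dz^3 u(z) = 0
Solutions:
 u(z) = C1 + Integral(C2*airyai(6^(1/3)*z/2) + C3*airybi(6^(1/3)*z/2), z)


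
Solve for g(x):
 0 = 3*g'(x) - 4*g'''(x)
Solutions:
 g(x) = C1 + C2*exp(-sqrt(3)*x/2) + C3*exp(sqrt(3)*x/2)


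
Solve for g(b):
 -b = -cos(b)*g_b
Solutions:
 g(b) = C1 + Integral(b/cos(b), b)


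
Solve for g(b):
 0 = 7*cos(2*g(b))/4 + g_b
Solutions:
 g(b) = -asin((C1 + exp(7*b))/(C1 - exp(7*b)))/2 + pi/2
 g(b) = asin((C1 + exp(7*b))/(C1 - exp(7*b)))/2


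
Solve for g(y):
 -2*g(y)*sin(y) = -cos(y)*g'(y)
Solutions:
 g(y) = C1/cos(y)^2


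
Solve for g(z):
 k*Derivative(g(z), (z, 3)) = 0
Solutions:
 g(z) = C1 + C2*z + C3*z^2


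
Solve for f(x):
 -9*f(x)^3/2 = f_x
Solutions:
 f(x) = -sqrt(-1/(C1 - 9*x))
 f(x) = sqrt(-1/(C1 - 9*x))


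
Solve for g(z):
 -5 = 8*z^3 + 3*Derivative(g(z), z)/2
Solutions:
 g(z) = C1 - 4*z^4/3 - 10*z/3


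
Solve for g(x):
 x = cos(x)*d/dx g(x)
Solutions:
 g(x) = C1 + Integral(x/cos(x), x)


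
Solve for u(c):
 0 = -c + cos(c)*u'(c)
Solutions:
 u(c) = C1 + Integral(c/cos(c), c)


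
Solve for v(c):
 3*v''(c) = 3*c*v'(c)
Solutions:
 v(c) = C1 + C2*erfi(sqrt(2)*c/2)


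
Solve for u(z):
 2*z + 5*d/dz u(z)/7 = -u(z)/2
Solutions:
 u(z) = C1*exp(-7*z/10) - 4*z + 40/7


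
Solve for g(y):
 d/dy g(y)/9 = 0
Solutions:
 g(y) = C1


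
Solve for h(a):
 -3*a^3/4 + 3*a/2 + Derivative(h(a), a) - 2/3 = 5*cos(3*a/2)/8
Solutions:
 h(a) = C1 + 3*a^4/16 - 3*a^2/4 + 2*a/3 + 5*sin(3*a/2)/12


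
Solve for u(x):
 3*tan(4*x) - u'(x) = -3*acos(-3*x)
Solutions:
 u(x) = C1 + 3*x*acos(-3*x) + sqrt(1 - 9*x^2) - 3*log(cos(4*x))/4


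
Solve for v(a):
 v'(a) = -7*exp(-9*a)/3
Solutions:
 v(a) = C1 + 7*exp(-9*a)/27


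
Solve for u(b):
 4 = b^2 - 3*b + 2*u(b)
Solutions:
 u(b) = -b^2/2 + 3*b/2 + 2


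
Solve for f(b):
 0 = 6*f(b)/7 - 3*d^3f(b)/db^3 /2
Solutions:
 f(b) = C3*exp(14^(2/3)*b/7) + (C1*sin(14^(2/3)*sqrt(3)*b/14) + C2*cos(14^(2/3)*sqrt(3)*b/14))*exp(-14^(2/3)*b/14)


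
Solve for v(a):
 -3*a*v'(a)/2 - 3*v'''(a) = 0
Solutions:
 v(a) = C1 + Integral(C2*airyai(-2^(2/3)*a/2) + C3*airybi(-2^(2/3)*a/2), a)


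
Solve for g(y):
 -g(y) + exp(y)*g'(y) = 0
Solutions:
 g(y) = C1*exp(-exp(-y))


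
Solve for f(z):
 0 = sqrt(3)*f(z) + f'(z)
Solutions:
 f(z) = C1*exp(-sqrt(3)*z)


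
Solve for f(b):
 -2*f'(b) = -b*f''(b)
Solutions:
 f(b) = C1 + C2*b^3


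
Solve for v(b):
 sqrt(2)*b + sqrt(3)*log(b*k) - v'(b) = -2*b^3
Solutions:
 v(b) = C1 + b^4/2 + sqrt(2)*b^2/2 + sqrt(3)*b*log(b*k) - sqrt(3)*b


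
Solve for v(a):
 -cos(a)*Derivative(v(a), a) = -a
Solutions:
 v(a) = C1 + Integral(a/cos(a), a)


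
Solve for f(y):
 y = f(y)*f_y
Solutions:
 f(y) = -sqrt(C1 + y^2)
 f(y) = sqrt(C1 + y^2)


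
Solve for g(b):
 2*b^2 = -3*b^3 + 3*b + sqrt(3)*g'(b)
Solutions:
 g(b) = C1 + sqrt(3)*b^4/4 + 2*sqrt(3)*b^3/9 - sqrt(3)*b^2/2


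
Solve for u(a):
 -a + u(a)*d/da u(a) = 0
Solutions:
 u(a) = -sqrt(C1 + a^2)
 u(a) = sqrt(C1 + a^2)


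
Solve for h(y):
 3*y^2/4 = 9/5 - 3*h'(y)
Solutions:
 h(y) = C1 - y^3/12 + 3*y/5


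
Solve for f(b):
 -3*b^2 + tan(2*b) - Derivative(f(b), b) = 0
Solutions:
 f(b) = C1 - b^3 - log(cos(2*b))/2


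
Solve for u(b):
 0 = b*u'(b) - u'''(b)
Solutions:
 u(b) = C1 + Integral(C2*airyai(b) + C3*airybi(b), b)


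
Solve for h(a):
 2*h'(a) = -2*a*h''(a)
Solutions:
 h(a) = C1 + C2*log(a)


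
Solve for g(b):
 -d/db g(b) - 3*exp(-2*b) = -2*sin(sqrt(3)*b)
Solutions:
 g(b) = C1 - 2*sqrt(3)*cos(sqrt(3)*b)/3 + 3*exp(-2*b)/2


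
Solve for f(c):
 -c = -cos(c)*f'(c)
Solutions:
 f(c) = C1 + Integral(c/cos(c), c)


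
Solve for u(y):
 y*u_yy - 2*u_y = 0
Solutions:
 u(y) = C1 + C2*y^3


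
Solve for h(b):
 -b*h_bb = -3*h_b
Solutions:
 h(b) = C1 + C2*b^4


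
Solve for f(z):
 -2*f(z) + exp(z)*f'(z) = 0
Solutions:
 f(z) = C1*exp(-2*exp(-z))


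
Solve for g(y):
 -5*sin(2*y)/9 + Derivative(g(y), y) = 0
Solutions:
 g(y) = C1 - 5*cos(2*y)/18


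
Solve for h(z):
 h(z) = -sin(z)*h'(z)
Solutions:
 h(z) = C1*sqrt(cos(z) + 1)/sqrt(cos(z) - 1)


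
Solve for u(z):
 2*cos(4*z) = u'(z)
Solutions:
 u(z) = C1 + sin(4*z)/2


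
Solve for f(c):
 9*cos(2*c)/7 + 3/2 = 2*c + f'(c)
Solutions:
 f(c) = C1 - c^2 + 3*c/2 + 9*sin(c)*cos(c)/7


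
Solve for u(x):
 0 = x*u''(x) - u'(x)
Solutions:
 u(x) = C1 + C2*x^2


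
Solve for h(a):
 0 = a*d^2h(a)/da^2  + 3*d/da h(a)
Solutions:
 h(a) = C1 + C2/a^2


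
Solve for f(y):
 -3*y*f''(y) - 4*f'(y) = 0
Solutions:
 f(y) = C1 + C2/y^(1/3)


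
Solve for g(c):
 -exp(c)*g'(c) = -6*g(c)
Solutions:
 g(c) = C1*exp(-6*exp(-c))


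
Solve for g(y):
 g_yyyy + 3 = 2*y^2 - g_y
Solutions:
 g(y) = C1 + C4*exp(-y) + 2*y^3/3 - 3*y + (C2*sin(sqrt(3)*y/2) + C3*cos(sqrt(3)*y/2))*exp(y/2)


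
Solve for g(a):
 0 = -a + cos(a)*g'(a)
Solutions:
 g(a) = C1 + Integral(a/cos(a), a)


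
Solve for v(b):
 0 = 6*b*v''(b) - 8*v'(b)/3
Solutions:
 v(b) = C1 + C2*b^(13/9)


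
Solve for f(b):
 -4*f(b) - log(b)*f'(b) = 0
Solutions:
 f(b) = C1*exp(-4*li(b))


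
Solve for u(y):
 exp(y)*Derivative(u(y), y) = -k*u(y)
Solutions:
 u(y) = C1*exp(k*exp(-y))


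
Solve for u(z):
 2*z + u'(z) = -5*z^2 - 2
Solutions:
 u(z) = C1 - 5*z^3/3 - z^2 - 2*z


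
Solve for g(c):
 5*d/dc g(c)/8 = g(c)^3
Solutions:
 g(c) = -sqrt(10)*sqrt(-1/(C1 + 8*c))/2
 g(c) = sqrt(10)*sqrt(-1/(C1 + 8*c))/2


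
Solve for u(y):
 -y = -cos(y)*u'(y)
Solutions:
 u(y) = C1 + Integral(y/cos(y), y)


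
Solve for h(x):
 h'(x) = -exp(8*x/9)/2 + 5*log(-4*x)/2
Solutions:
 h(x) = C1 + 5*x*log(-x)/2 + x*(-5/2 + 5*log(2)) - 9*exp(8*x/9)/16


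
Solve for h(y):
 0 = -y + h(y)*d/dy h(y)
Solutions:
 h(y) = -sqrt(C1 + y^2)
 h(y) = sqrt(C1 + y^2)


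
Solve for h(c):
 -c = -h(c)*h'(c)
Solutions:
 h(c) = -sqrt(C1 + c^2)
 h(c) = sqrt(C1 + c^2)


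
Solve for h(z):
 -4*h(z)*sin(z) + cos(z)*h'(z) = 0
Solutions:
 h(z) = C1/cos(z)^4


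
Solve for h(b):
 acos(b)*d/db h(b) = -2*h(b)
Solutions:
 h(b) = C1*exp(-2*Integral(1/acos(b), b))


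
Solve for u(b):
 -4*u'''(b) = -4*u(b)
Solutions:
 u(b) = C3*exp(b) + (C1*sin(sqrt(3)*b/2) + C2*cos(sqrt(3)*b/2))*exp(-b/2)


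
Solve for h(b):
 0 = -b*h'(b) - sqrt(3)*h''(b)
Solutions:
 h(b) = C1 + C2*erf(sqrt(2)*3^(3/4)*b/6)


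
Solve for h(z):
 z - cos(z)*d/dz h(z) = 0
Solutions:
 h(z) = C1 + Integral(z/cos(z), z)


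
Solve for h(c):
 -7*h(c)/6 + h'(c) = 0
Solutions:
 h(c) = C1*exp(7*c/6)


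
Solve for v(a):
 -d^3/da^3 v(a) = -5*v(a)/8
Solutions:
 v(a) = C3*exp(5^(1/3)*a/2) + (C1*sin(sqrt(3)*5^(1/3)*a/4) + C2*cos(sqrt(3)*5^(1/3)*a/4))*exp(-5^(1/3)*a/4)


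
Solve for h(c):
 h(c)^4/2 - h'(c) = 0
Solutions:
 h(c) = 2^(1/3)*(-1/(C1 + 3*c))^(1/3)
 h(c) = 2^(1/3)*(-1/(C1 + c))^(1/3)*(-3^(2/3) - 3*3^(1/6)*I)/6
 h(c) = 2^(1/3)*(-1/(C1 + c))^(1/3)*(-3^(2/3) + 3*3^(1/6)*I)/6


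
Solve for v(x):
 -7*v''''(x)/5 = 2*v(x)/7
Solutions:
 v(x) = (C1*sin(2^(3/4)*5^(1/4)*sqrt(7)*x/14) + C2*cos(2^(3/4)*5^(1/4)*sqrt(7)*x/14))*exp(-2^(3/4)*5^(1/4)*sqrt(7)*x/14) + (C3*sin(2^(3/4)*5^(1/4)*sqrt(7)*x/14) + C4*cos(2^(3/4)*5^(1/4)*sqrt(7)*x/14))*exp(2^(3/4)*5^(1/4)*sqrt(7)*x/14)


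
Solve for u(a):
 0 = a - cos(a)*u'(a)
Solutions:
 u(a) = C1 + Integral(a/cos(a), a)


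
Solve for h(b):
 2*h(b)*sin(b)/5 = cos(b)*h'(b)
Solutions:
 h(b) = C1/cos(b)^(2/5)


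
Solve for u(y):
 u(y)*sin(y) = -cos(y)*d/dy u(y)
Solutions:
 u(y) = C1*cos(y)


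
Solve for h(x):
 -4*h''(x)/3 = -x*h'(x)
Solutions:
 h(x) = C1 + C2*erfi(sqrt(6)*x/4)


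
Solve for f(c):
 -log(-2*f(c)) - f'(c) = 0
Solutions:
 Integral(1/(log(-_y) + log(2)), (_y, f(c))) = C1 - c


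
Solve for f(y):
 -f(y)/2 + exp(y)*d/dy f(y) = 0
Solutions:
 f(y) = C1*exp(-exp(-y)/2)


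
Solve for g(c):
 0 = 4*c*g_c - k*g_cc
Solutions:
 g(c) = C1 + C2*erf(sqrt(2)*c*sqrt(-1/k))/sqrt(-1/k)


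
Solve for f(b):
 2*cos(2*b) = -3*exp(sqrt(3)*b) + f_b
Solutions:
 f(b) = C1 + sqrt(3)*exp(sqrt(3)*b) + sin(2*b)


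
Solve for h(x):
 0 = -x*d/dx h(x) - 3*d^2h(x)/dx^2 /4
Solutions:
 h(x) = C1 + C2*erf(sqrt(6)*x/3)


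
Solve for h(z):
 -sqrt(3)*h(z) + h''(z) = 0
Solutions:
 h(z) = C1*exp(-3^(1/4)*z) + C2*exp(3^(1/4)*z)


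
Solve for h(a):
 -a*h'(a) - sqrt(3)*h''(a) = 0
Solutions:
 h(a) = C1 + C2*erf(sqrt(2)*3^(3/4)*a/6)


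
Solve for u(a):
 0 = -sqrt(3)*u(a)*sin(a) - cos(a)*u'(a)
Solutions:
 u(a) = C1*cos(a)^(sqrt(3))


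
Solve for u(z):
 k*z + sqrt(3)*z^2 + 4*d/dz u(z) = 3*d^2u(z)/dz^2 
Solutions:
 u(z) = C1 + C2*exp(4*z/3) - k*z^2/8 - 3*k*z/16 - sqrt(3)*z^3/12 - 3*sqrt(3)*z^2/16 - 9*sqrt(3)*z/32


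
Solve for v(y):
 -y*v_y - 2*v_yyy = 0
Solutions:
 v(y) = C1 + Integral(C2*airyai(-2^(2/3)*y/2) + C3*airybi(-2^(2/3)*y/2), y)


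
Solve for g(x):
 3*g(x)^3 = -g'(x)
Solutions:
 g(x) = -sqrt(2)*sqrt(-1/(C1 - 3*x))/2
 g(x) = sqrt(2)*sqrt(-1/(C1 - 3*x))/2


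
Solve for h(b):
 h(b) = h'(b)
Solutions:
 h(b) = C1*exp(b)


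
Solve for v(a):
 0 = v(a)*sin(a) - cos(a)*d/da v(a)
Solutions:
 v(a) = C1/cos(a)


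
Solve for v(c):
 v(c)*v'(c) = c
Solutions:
 v(c) = -sqrt(C1 + c^2)
 v(c) = sqrt(C1 + c^2)


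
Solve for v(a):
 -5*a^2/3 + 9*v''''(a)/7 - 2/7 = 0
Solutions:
 v(a) = C1 + C2*a + C3*a^2 + C4*a^3 + 7*a^6/1944 + a^4/108


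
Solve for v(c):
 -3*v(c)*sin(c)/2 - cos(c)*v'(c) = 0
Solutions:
 v(c) = C1*cos(c)^(3/2)


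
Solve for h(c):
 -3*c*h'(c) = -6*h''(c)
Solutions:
 h(c) = C1 + C2*erfi(c/2)


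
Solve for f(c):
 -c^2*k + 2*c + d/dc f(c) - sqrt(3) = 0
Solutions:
 f(c) = C1 + c^3*k/3 - c^2 + sqrt(3)*c


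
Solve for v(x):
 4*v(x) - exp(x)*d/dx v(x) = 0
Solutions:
 v(x) = C1*exp(-4*exp(-x))


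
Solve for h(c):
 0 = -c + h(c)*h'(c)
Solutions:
 h(c) = -sqrt(C1 + c^2)
 h(c) = sqrt(C1 + c^2)


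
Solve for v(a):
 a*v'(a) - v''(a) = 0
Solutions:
 v(a) = C1 + C2*erfi(sqrt(2)*a/2)


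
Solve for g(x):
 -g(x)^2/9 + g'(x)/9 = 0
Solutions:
 g(x) = -1/(C1 + x)


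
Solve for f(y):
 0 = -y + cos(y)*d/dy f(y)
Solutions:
 f(y) = C1 + Integral(y/cos(y), y)


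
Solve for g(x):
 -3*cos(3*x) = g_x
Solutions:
 g(x) = C1 - sin(3*x)


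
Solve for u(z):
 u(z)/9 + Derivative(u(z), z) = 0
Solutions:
 u(z) = C1*exp(-z/9)


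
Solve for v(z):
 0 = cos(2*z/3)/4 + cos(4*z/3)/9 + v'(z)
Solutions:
 v(z) = C1 - 3*sin(2*z/3)/8 - sin(4*z/3)/12


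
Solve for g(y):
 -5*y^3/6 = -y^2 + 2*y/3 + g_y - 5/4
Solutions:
 g(y) = C1 - 5*y^4/24 + y^3/3 - y^2/3 + 5*y/4


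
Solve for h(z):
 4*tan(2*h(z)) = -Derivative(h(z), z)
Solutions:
 h(z) = -asin(C1*exp(-8*z))/2 + pi/2
 h(z) = asin(C1*exp(-8*z))/2


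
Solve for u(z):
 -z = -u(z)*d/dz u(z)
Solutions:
 u(z) = -sqrt(C1 + z^2)
 u(z) = sqrt(C1 + z^2)


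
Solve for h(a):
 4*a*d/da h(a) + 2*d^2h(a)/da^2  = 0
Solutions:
 h(a) = C1 + C2*erf(a)


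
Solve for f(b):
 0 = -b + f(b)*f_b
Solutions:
 f(b) = -sqrt(C1 + b^2)
 f(b) = sqrt(C1 + b^2)


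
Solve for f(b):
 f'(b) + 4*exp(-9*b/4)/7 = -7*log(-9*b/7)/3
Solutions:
 f(b) = C1 - 7*b*log(-b)/3 + 7*b*(-2*log(3) + 1 + log(7))/3 + 16*exp(-9*b/4)/63


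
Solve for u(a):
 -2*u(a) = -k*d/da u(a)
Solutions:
 u(a) = C1*exp(2*a/k)


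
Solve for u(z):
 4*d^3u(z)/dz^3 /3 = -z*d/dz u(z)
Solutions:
 u(z) = C1 + Integral(C2*airyai(-6^(1/3)*z/2) + C3*airybi(-6^(1/3)*z/2), z)


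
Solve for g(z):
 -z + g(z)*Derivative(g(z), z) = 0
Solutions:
 g(z) = -sqrt(C1 + z^2)
 g(z) = sqrt(C1 + z^2)


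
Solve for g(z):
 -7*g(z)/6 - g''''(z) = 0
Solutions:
 g(z) = (C1*sin(14^(1/4)*3^(3/4)*z/6) + C2*cos(14^(1/4)*3^(3/4)*z/6))*exp(-14^(1/4)*3^(3/4)*z/6) + (C3*sin(14^(1/4)*3^(3/4)*z/6) + C4*cos(14^(1/4)*3^(3/4)*z/6))*exp(14^(1/4)*3^(3/4)*z/6)


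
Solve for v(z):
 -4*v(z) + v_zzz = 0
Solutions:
 v(z) = C3*exp(2^(2/3)*z) + (C1*sin(2^(2/3)*sqrt(3)*z/2) + C2*cos(2^(2/3)*sqrt(3)*z/2))*exp(-2^(2/3)*z/2)


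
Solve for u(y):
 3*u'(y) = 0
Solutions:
 u(y) = C1


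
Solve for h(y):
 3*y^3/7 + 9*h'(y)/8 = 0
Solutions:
 h(y) = C1 - 2*y^4/21


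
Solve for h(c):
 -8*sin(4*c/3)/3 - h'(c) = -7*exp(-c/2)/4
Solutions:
 h(c) = C1 + 2*cos(4*c/3) - 7*exp(-c/2)/2


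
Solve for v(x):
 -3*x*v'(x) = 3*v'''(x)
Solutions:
 v(x) = C1 + Integral(C2*airyai(-x) + C3*airybi(-x), x)


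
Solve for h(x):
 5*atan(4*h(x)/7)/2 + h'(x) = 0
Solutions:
 Integral(1/atan(4*_y/7), (_y, h(x))) = C1 - 5*x/2


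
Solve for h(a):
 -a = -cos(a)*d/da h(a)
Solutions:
 h(a) = C1 + Integral(a/cos(a), a)


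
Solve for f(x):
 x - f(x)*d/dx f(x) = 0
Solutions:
 f(x) = -sqrt(C1 + x^2)
 f(x) = sqrt(C1 + x^2)


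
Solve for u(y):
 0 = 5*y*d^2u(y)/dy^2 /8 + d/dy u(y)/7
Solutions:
 u(y) = C1 + C2*y^(27/35)


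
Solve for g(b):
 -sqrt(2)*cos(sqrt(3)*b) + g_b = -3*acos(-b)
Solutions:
 g(b) = C1 - 3*b*acos(-b) - 3*sqrt(1 - b^2) + sqrt(6)*sin(sqrt(3)*b)/3


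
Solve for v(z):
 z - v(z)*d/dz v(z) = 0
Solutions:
 v(z) = -sqrt(C1 + z^2)
 v(z) = sqrt(C1 + z^2)


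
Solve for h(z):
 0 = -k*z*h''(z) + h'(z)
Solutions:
 h(z) = C1 + z^(((re(k) + 1)*re(k) + im(k)^2)/(re(k)^2 + im(k)^2))*(C2*sin(log(z)*Abs(im(k))/(re(k)^2 + im(k)^2)) + C3*cos(log(z)*im(k)/(re(k)^2 + im(k)^2)))


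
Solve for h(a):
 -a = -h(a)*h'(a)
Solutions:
 h(a) = -sqrt(C1 + a^2)
 h(a) = sqrt(C1 + a^2)


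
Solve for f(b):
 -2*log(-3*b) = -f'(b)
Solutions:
 f(b) = C1 + 2*b*log(-b) + 2*b*(-1 + log(3))


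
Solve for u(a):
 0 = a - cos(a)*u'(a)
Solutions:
 u(a) = C1 + Integral(a/cos(a), a)


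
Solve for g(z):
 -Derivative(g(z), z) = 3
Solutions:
 g(z) = C1 - 3*z


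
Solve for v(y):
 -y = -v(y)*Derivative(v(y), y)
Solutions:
 v(y) = -sqrt(C1 + y^2)
 v(y) = sqrt(C1 + y^2)


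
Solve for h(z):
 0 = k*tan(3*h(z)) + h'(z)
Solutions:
 h(z) = -asin(C1*exp(-3*k*z))/3 + pi/3
 h(z) = asin(C1*exp(-3*k*z))/3


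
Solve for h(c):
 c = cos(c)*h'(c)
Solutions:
 h(c) = C1 + Integral(c/cos(c), c)


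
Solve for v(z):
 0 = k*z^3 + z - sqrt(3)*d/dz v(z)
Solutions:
 v(z) = C1 + sqrt(3)*k*z^4/12 + sqrt(3)*z^2/6


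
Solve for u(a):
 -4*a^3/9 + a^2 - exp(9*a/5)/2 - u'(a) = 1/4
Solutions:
 u(a) = C1 - a^4/9 + a^3/3 - a/4 - 5*exp(9*a/5)/18


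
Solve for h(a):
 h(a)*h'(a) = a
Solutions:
 h(a) = -sqrt(C1 + a^2)
 h(a) = sqrt(C1 + a^2)


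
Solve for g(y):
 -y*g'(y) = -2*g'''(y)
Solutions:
 g(y) = C1 + Integral(C2*airyai(2^(2/3)*y/2) + C3*airybi(2^(2/3)*y/2), y)


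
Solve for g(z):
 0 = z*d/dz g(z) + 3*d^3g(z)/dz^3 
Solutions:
 g(z) = C1 + Integral(C2*airyai(-3^(2/3)*z/3) + C3*airybi(-3^(2/3)*z/3), z)


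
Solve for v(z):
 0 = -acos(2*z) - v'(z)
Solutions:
 v(z) = C1 - z*acos(2*z) + sqrt(1 - 4*z^2)/2


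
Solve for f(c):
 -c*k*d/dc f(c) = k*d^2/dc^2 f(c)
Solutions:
 f(c) = C1 + C2*erf(sqrt(2)*c/2)


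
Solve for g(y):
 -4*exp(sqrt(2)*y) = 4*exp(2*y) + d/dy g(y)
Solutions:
 g(y) = C1 - 2*exp(2*y) - 2*sqrt(2)*exp(sqrt(2)*y)


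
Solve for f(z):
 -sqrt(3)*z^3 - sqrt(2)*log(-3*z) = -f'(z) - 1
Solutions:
 f(z) = C1 + sqrt(3)*z^4/4 + sqrt(2)*z*log(-z) + z*(-sqrt(2) - 1 + sqrt(2)*log(3))


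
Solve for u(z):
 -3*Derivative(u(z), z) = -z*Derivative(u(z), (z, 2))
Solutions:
 u(z) = C1 + C2*z^4


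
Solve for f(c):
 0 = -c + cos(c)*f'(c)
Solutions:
 f(c) = C1 + Integral(c/cos(c), c)


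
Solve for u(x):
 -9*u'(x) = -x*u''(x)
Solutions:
 u(x) = C1 + C2*x^10


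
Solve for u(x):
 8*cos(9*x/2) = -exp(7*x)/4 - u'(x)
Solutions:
 u(x) = C1 - exp(7*x)/28 - 16*sin(9*x/2)/9


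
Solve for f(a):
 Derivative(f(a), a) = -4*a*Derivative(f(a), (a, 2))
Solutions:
 f(a) = C1 + C2*a^(3/4)


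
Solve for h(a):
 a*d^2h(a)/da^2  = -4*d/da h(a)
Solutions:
 h(a) = C1 + C2/a^3


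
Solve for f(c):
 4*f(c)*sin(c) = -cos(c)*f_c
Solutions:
 f(c) = C1*cos(c)^4


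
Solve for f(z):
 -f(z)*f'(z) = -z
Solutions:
 f(z) = -sqrt(C1 + z^2)
 f(z) = sqrt(C1 + z^2)


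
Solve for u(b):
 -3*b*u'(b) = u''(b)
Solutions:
 u(b) = C1 + C2*erf(sqrt(6)*b/2)


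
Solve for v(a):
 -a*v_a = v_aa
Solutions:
 v(a) = C1 + C2*erf(sqrt(2)*a/2)


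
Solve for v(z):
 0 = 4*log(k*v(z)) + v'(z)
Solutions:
 li(k*v(z))/k = C1 - 4*z


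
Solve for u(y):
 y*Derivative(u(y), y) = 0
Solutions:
 u(y) = C1


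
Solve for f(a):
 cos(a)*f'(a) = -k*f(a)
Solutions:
 f(a) = C1*exp(k*(log(sin(a) - 1) - log(sin(a) + 1))/2)


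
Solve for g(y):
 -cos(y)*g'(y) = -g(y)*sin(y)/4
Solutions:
 g(y) = C1/cos(y)^(1/4)


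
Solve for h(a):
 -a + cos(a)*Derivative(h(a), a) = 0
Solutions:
 h(a) = C1 + Integral(a/cos(a), a)


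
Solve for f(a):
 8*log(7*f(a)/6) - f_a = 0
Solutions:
 Integral(1/(-log(_y) - log(7) + log(6)), (_y, f(a)))/8 = C1 - a


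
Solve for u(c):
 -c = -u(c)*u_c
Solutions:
 u(c) = -sqrt(C1 + c^2)
 u(c) = sqrt(C1 + c^2)


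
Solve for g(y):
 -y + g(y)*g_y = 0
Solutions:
 g(y) = -sqrt(C1 + y^2)
 g(y) = sqrt(C1 + y^2)


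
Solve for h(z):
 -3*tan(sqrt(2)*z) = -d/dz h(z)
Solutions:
 h(z) = C1 - 3*sqrt(2)*log(cos(sqrt(2)*z))/2


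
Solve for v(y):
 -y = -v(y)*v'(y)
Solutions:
 v(y) = -sqrt(C1 + y^2)
 v(y) = sqrt(C1 + y^2)


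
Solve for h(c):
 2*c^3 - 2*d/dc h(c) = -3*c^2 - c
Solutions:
 h(c) = C1 + c^4/4 + c^3/2 + c^2/4


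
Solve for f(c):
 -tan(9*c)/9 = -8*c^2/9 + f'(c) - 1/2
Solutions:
 f(c) = C1 + 8*c^3/27 + c/2 + log(cos(9*c))/81


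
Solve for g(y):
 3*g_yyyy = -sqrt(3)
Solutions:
 g(y) = C1 + C2*y + C3*y^2 + C4*y^3 - sqrt(3)*y^4/72


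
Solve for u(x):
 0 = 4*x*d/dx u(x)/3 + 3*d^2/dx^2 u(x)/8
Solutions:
 u(x) = C1 + C2*erf(4*x/3)


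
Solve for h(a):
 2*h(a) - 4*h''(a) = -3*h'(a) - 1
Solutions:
 h(a) = C1*exp(a*(3 - sqrt(41))/8) + C2*exp(a*(3 + sqrt(41))/8) - 1/2


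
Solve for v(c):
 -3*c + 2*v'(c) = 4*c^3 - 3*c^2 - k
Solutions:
 v(c) = C1 + c^4/2 - c^3/2 + 3*c^2/4 - c*k/2


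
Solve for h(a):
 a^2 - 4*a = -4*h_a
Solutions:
 h(a) = C1 - a^3/12 + a^2/2


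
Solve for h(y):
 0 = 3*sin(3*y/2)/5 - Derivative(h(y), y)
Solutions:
 h(y) = C1 - 2*cos(3*y/2)/5


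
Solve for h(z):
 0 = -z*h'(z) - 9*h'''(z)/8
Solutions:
 h(z) = C1 + Integral(C2*airyai(-2*3^(1/3)*z/3) + C3*airybi(-2*3^(1/3)*z/3), z)


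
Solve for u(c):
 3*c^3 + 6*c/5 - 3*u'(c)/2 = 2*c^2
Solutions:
 u(c) = C1 + c^4/2 - 4*c^3/9 + 2*c^2/5


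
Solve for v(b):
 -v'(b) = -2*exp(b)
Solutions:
 v(b) = C1 + 2*exp(b)


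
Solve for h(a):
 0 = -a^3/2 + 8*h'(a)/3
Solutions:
 h(a) = C1 + 3*a^4/64


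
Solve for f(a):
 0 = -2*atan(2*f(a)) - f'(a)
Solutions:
 Integral(1/atan(2*_y), (_y, f(a))) = C1 - 2*a


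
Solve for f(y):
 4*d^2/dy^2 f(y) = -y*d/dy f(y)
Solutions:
 f(y) = C1 + C2*erf(sqrt(2)*y/4)


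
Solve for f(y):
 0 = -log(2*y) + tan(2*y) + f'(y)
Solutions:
 f(y) = C1 + y*log(y) - y + y*log(2) + log(cos(2*y))/2


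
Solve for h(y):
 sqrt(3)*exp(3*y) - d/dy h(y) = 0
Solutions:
 h(y) = C1 + sqrt(3)*exp(3*y)/3


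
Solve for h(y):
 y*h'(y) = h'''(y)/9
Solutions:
 h(y) = C1 + Integral(C2*airyai(3^(2/3)*y) + C3*airybi(3^(2/3)*y), y)


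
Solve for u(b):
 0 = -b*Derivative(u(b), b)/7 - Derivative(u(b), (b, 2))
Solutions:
 u(b) = C1 + C2*erf(sqrt(14)*b/14)


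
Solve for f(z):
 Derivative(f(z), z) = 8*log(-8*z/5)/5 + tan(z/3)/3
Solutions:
 f(z) = C1 + 8*z*log(-z)/5 - 8*z*log(5)/5 - 8*z/5 + 24*z*log(2)/5 - log(cos(z/3))


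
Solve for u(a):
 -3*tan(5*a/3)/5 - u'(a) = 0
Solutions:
 u(a) = C1 + 9*log(cos(5*a/3))/25


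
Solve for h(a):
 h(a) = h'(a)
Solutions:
 h(a) = C1*exp(a)


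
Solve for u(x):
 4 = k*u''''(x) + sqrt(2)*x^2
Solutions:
 u(x) = C1 + C2*x + C3*x^2 + C4*x^3 - sqrt(2)*x^6/(360*k) + x^4/(6*k)


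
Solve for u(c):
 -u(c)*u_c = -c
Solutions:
 u(c) = -sqrt(C1 + c^2)
 u(c) = sqrt(C1 + c^2)


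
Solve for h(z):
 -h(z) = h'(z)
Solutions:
 h(z) = C1*exp(-z)


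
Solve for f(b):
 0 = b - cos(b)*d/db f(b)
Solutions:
 f(b) = C1 + Integral(b/cos(b), b)


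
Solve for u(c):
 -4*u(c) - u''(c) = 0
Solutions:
 u(c) = C1*sin(2*c) + C2*cos(2*c)


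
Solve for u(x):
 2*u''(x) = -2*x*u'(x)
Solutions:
 u(x) = C1 + C2*erf(sqrt(2)*x/2)


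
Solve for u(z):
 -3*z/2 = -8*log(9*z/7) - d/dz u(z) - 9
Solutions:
 u(z) = C1 + 3*z^2/4 - 8*z*log(z) + z*log(5764801/43046721) - z


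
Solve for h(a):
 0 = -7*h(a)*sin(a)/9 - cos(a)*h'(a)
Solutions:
 h(a) = C1*cos(a)^(7/9)


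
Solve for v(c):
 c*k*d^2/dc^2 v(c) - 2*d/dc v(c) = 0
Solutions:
 v(c) = C1 + c^(((re(k) + 2)*re(k) + im(k)^2)/(re(k)^2 + im(k)^2))*(C2*sin(2*log(c)*Abs(im(k))/(re(k)^2 + im(k)^2)) + C3*cos(2*log(c)*im(k)/(re(k)^2 + im(k)^2)))


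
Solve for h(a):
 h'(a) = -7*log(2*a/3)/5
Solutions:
 h(a) = C1 - 7*a*log(a)/5 - 7*a*log(2)/5 + 7*a/5 + 7*a*log(3)/5


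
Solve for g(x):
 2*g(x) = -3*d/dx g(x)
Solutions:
 g(x) = C1*exp(-2*x/3)


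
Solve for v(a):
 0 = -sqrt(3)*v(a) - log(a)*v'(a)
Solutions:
 v(a) = C1*exp(-sqrt(3)*li(a))


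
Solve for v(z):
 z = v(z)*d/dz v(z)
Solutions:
 v(z) = -sqrt(C1 + z^2)
 v(z) = sqrt(C1 + z^2)


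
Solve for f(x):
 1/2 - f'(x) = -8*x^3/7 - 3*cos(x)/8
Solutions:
 f(x) = C1 + 2*x^4/7 + x/2 + 3*sin(x)/8


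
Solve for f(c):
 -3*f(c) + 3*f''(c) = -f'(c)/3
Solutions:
 f(c) = C1*exp(c*(-1 + 5*sqrt(13))/18) + C2*exp(-c*(1 + 5*sqrt(13))/18)


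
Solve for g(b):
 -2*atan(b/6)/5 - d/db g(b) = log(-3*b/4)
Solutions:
 g(b) = C1 - b*log(-b) - 2*b*atan(b/6)/5 - b*log(3) + b + 2*b*log(2) + 6*log(b^2 + 36)/5


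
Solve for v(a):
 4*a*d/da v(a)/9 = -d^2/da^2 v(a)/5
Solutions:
 v(a) = C1 + C2*erf(sqrt(10)*a/3)


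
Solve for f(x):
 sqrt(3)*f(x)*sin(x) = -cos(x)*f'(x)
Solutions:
 f(x) = C1*cos(x)^(sqrt(3))


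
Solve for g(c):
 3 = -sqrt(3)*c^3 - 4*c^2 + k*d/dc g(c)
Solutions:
 g(c) = C1 + sqrt(3)*c^4/(4*k) + 4*c^3/(3*k) + 3*c/k


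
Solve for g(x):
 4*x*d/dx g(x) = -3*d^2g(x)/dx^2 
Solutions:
 g(x) = C1 + C2*erf(sqrt(6)*x/3)


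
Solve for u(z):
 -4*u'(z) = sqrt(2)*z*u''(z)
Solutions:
 u(z) = C1 + C2*z^(1 - 2*sqrt(2))


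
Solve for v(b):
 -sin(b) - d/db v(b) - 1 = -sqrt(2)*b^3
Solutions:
 v(b) = C1 + sqrt(2)*b^4/4 - b + cos(b)


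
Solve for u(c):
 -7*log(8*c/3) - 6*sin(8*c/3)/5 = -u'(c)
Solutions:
 u(c) = C1 + 7*c*log(c) - 7*c*log(3) - 7*c + 21*c*log(2) - 9*cos(8*c/3)/20


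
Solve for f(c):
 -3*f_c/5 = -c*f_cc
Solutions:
 f(c) = C1 + C2*c^(8/5)


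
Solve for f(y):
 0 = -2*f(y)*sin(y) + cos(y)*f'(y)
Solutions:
 f(y) = C1/cos(y)^2


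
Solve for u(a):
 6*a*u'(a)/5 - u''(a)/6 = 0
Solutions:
 u(a) = C1 + C2*erfi(3*sqrt(10)*a/5)


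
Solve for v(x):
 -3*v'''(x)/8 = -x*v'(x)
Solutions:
 v(x) = C1 + Integral(C2*airyai(2*3^(2/3)*x/3) + C3*airybi(2*3^(2/3)*x/3), x)


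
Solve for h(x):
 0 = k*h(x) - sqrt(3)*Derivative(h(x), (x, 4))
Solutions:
 h(x) = C1*exp(-3^(7/8)*k^(1/4)*x/3) + C2*exp(3^(7/8)*k^(1/4)*x/3) + C3*exp(-3^(7/8)*I*k^(1/4)*x/3) + C4*exp(3^(7/8)*I*k^(1/4)*x/3)


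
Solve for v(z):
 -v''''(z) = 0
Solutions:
 v(z) = C1 + C2*z + C3*z^2 + C4*z^3


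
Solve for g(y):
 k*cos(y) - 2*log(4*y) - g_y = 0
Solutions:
 g(y) = C1 + k*sin(y) - 2*y*log(y) - 4*y*log(2) + 2*y


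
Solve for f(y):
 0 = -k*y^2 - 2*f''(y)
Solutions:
 f(y) = C1 + C2*y - k*y^4/24


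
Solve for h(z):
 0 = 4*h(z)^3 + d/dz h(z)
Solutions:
 h(z) = -sqrt(2)*sqrt(-1/(C1 - 4*z))/2
 h(z) = sqrt(2)*sqrt(-1/(C1 - 4*z))/2


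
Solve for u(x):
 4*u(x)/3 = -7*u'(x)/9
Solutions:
 u(x) = C1*exp(-12*x/7)


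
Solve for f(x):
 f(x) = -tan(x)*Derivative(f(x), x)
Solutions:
 f(x) = C1/sin(x)


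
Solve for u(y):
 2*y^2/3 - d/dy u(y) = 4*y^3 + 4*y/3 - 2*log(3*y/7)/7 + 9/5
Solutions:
 u(y) = C1 - y^4 + 2*y^3/9 - 2*y^2/3 + 2*y*log(y)/7 - 73*y/35 - 2*y*log(7)/7 + 2*y*log(3)/7


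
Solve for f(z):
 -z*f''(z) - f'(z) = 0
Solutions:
 f(z) = C1 + C2*log(z)


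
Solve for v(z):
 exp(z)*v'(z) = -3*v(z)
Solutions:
 v(z) = C1*exp(3*exp(-z))


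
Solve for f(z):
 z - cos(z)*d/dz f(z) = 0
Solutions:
 f(z) = C1 + Integral(z/cos(z), z)


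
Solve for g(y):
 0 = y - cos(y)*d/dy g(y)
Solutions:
 g(y) = C1 + Integral(y/cos(y), y)


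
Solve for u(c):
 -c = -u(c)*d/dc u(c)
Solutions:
 u(c) = -sqrt(C1 + c^2)
 u(c) = sqrt(C1 + c^2)


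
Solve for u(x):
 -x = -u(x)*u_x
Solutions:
 u(x) = -sqrt(C1 + x^2)
 u(x) = sqrt(C1 + x^2)


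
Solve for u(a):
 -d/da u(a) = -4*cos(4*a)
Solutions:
 u(a) = C1 + sin(4*a)


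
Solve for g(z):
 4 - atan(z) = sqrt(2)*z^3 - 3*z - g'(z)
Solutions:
 g(z) = C1 + sqrt(2)*z^4/4 - 3*z^2/2 + z*atan(z) - 4*z - log(z^2 + 1)/2


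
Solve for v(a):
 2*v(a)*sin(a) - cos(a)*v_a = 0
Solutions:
 v(a) = C1/cos(a)^2


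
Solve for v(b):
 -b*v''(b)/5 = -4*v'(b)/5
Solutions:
 v(b) = C1 + C2*b^5


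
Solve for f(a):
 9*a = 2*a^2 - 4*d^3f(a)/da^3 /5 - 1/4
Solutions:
 f(a) = C1 + C2*a + C3*a^2 + a^5/24 - 15*a^4/32 - 5*a^3/96


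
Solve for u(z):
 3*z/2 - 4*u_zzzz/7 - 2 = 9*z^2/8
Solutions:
 u(z) = C1 + C2*z + C3*z^2 + C4*z^3 - 7*z^6/1280 + 7*z^5/320 - 7*z^4/48


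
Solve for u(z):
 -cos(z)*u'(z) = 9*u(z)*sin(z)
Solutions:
 u(z) = C1*cos(z)^9


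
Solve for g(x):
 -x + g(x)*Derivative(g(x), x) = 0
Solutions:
 g(x) = -sqrt(C1 + x^2)
 g(x) = sqrt(C1 + x^2)


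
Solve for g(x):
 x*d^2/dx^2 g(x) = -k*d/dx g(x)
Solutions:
 g(x) = C1 + x^(1 - re(k))*(C2*sin(log(x)*Abs(im(k))) + C3*cos(log(x)*im(k)))


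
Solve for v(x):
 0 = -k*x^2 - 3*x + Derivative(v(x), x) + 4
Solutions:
 v(x) = C1 + k*x^3/3 + 3*x^2/2 - 4*x


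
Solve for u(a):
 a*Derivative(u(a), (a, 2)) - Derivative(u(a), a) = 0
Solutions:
 u(a) = C1 + C2*a^2


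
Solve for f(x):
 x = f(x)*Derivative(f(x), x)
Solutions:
 f(x) = -sqrt(C1 + x^2)
 f(x) = sqrt(C1 + x^2)


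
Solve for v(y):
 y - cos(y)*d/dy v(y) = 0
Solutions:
 v(y) = C1 + Integral(y/cos(y), y)


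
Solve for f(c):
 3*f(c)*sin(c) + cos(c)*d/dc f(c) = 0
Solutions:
 f(c) = C1*cos(c)^3


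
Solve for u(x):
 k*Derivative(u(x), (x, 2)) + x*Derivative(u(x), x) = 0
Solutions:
 u(x) = C1 + C2*sqrt(k)*erf(sqrt(2)*x*sqrt(1/k)/2)


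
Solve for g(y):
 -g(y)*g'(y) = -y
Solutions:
 g(y) = -sqrt(C1 + y^2)
 g(y) = sqrt(C1 + y^2)


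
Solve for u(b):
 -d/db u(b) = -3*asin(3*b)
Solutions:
 u(b) = C1 + 3*b*asin(3*b) + sqrt(1 - 9*b^2)


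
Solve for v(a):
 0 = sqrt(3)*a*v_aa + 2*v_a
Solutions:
 v(a) = C1 + C2*a^(1 - 2*sqrt(3)/3)


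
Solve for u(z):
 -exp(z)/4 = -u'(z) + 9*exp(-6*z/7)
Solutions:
 u(z) = C1 + exp(z)/4 - 21*exp(-6*z/7)/2


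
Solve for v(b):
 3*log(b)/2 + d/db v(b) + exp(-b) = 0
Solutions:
 v(b) = C1 - 3*b*log(b)/2 + 3*b/2 + exp(-b)


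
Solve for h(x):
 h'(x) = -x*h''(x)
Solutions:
 h(x) = C1 + C2*log(x)


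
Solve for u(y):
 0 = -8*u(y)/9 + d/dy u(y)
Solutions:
 u(y) = C1*exp(8*y/9)


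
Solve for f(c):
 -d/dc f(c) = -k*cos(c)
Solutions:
 f(c) = C1 + k*sin(c)


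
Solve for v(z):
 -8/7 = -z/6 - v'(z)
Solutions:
 v(z) = C1 - z^2/12 + 8*z/7


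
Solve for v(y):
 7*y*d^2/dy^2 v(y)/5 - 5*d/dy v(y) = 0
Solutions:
 v(y) = C1 + C2*y^(32/7)


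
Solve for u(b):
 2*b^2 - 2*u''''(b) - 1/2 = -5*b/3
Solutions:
 u(b) = C1 + C2*b + C3*b^2 + C4*b^3 + b^6/360 + b^5/144 - b^4/96


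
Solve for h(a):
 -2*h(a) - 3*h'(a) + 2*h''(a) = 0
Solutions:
 h(a) = C1*exp(-a/2) + C2*exp(2*a)


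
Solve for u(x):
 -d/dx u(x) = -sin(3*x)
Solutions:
 u(x) = C1 - cos(3*x)/3


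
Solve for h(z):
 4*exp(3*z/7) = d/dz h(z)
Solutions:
 h(z) = C1 + 28*exp(3*z/7)/3


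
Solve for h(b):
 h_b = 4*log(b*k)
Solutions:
 h(b) = C1 + 4*b*log(b*k) - 4*b


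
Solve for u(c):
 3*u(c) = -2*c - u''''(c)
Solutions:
 u(c) = -2*c/3 + (C1*sin(sqrt(2)*3^(1/4)*c/2) + C2*cos(sqrt(2)*3^(1/4)*c/2))*exp(-sqrt(2)*3^(1/4)*c/2) + (C3*sin(sqrt(2)*3^(1/4)*c/2) + C4*cos(sqrt(2)*3^(1/4)*c/2))*exp(sqrt(2)*3^(1/4)*c/2)


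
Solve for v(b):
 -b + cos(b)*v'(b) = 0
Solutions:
 v(b) = C1 + Integral(b/cos(b), b)


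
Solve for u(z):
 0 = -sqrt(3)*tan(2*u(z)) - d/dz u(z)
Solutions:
 u(z) = -asin(C1*exp(-2*sqrt(3)*z))/2 + pi/2
 u(z) = asin(C1*exp(-2*sqrt(3)*z))/2


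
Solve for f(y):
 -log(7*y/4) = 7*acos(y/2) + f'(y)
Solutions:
 f(y) = C1 - y*log(y) - 7*y*acos(y/2) - y*log(7) + y + 2*y*log(2) + 7*sqrt(4 - y^2)


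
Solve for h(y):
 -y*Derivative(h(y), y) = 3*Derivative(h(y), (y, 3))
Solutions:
 h(y) = C1 + Integral(C2*airyai(-3^(2/3)*y/3) + C3*airybi(-3^(2/3)*y/3), y)


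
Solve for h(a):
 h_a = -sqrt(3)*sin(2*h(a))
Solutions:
 h(a) = pi - acos((-C1 - exp(4*sqrt(3)*a))/(C1 - exp(4*sqrt(3)*a)))/2
 h(a) = acos((-C1 - exp(4*sqrt(3)*a))/(C1 - exp(4*sqrt(3)*a)))/2
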